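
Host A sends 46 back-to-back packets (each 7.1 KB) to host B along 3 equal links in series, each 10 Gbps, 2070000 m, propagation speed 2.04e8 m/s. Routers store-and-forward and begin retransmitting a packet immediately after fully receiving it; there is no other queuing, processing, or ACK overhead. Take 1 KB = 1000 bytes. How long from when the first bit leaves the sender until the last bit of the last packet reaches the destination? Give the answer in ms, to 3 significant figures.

Per-hop transmission t_tx = L/R = 56800/10000000000 = 0.00568 ms.
Per-hop propagation t_prop = 2070000/204000000 = 10.1471 ms.
Pipeline fill: first packet needs 3·t_tx to clear all hops; remaining 45 packets each add one t_tx.
Total = (3+46-1)·t_tx + 3·t_prop = 48·0.00568 + 3·10.1471 = 30.7 ms.

30.7 ms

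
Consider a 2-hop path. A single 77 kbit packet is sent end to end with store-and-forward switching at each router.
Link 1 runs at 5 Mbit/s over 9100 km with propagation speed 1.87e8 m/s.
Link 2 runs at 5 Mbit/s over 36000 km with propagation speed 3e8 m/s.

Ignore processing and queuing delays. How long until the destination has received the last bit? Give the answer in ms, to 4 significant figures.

199.5 ms

L = 77000 bits.
Transmission delay per hop = L/R = 77000/5000000 = 15.4 ms; 2 hops → 30.8 ms.
Propagation delays (d/s per hop): 48.6631, 120 ms; sum = 168.663 ms.
End-to-end = 199.5 ms.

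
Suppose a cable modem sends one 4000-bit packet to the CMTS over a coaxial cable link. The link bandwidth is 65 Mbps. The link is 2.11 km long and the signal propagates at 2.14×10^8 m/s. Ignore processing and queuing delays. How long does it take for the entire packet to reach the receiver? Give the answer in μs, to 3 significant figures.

71.4 μs

Transmission delay = L/R = 4000 / 65000000 = 61.5385 μs.
Propagation delay = d/s = 2110 m / 214000000 m/s = 9.85981 μs.
Total = 71.4 μs.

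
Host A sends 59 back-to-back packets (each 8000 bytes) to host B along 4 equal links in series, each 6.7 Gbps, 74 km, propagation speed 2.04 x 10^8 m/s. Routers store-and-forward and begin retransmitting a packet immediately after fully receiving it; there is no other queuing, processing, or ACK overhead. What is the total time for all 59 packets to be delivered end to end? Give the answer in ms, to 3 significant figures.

2.04 ms

Per-hop transmission t_tx = L/R = 64000/6700000000 = 0.00955224 ms.
Per-hop propagation t_prop = 74000/204000000 = 0.362745 ms.
Pipeline fill: first packet needs 4·t_tx to clear all hops; remaining 58 packets each add one t_tx.
Total = (4+59-1)·t_tx + 4·t_prop = 62·0.00955224 + 4·0.362745 = 2.04 ms.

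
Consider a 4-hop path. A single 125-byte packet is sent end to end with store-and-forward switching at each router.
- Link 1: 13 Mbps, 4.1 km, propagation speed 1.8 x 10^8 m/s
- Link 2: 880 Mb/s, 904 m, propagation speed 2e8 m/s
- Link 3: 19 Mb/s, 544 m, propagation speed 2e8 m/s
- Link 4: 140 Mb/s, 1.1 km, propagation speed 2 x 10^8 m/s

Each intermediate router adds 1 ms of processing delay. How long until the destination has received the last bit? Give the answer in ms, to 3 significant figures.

L = 125 × 8 = 1000 bits.
Transmission delays (L/R per hop): 0.0769231, 0.00113636, 0.0526316, 0.00714286 ms; sum = 0.137834 ms.
Propagation delays (d/s per hop): 0.0227778, 0.00452, 0.00272, 0.0055 ms; sum = 0.0355178 ms.
Processing at 3 router(s): 3 × 1 ms = 3 ms.
End-to-end = 3.17 ms.

3.17 ms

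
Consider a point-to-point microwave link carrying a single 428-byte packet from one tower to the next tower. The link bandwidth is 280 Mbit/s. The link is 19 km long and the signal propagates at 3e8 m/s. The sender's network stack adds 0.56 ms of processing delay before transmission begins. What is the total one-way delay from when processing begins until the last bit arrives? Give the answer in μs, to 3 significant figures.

L = 428 × 8 = 3424 bits.
Transmission delay = L/R = 3424 / 280000000 = 12.2286 μs.
Propagation delay = d/s = 19000 m / 300000000 m/s = 63.3333 μs.
Plus processing delay 0.56 ms = 560 μs.
Total = 636 μs.

636 μs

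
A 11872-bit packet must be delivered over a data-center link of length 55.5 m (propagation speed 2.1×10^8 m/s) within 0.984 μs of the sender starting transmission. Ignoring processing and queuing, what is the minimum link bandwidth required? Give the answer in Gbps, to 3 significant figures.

Propagation delay = 55.5 / 210000000 = 0.264286 μs.
Transmission budget = 0.984 − 0.264286 = 0.719714 μs.
R ≥ L / t_tx = 11872 bits / 7.19714e-07 s = 16.5 Gbps.

16.5 Gbps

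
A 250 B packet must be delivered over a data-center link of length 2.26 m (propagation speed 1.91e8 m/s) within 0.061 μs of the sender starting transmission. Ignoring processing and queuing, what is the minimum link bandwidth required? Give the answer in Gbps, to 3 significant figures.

40.7 Gbps

L = 2000 bits.
Propagation delay = 2.26 / 191000000 = 0.0118325 μs.
Transmission budget = 0.061 − 0.0118325 = 0.0491675 μs.
R ≥ L / t_tx = 2000 bits / 4.91675e-08 s = 40.7 Gbps.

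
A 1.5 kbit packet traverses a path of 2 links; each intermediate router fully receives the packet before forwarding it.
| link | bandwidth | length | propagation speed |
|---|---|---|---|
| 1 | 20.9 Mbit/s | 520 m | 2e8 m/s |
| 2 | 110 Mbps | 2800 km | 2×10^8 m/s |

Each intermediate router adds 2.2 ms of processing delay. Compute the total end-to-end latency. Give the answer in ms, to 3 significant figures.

16.3 ms

L = 1500 bits.
Transmission delays (L/R per hop): 0.0717703, 0.0136364 ms; sum = 0.0854067 ms.
Propagation delays (d/s per hop): 0.0026, 14 ms; sum = 14.0026 ms.
Processing at 1 router(s): 1 × 2.2 ms = 2.2 ms.
End-to-end = 16.3 ms.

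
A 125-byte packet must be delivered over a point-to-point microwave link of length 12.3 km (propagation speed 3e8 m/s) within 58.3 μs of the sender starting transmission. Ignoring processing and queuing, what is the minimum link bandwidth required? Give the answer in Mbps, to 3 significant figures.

57.8 Mbps

L = 1000 bits.
Propagation delay = 12300 / 300000000 = 41 μs.
Transmission budget = 58.3 − 41 = 17.3 μs.
R ≥ L / t_tx = 1000 bits / 1.73e-05 s = 57.8 Mbps.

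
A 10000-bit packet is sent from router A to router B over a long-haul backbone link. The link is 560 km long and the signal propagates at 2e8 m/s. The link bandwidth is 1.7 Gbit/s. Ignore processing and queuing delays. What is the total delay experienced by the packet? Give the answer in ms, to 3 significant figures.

Transmission delay = L/R = 10000 / 1700000000 = 0.00588235 ms.
Propagation delay = d/s = 560000 m / 200000000 m/s = 2.8 ms.
Total = 2.81 ms.

2.81 ms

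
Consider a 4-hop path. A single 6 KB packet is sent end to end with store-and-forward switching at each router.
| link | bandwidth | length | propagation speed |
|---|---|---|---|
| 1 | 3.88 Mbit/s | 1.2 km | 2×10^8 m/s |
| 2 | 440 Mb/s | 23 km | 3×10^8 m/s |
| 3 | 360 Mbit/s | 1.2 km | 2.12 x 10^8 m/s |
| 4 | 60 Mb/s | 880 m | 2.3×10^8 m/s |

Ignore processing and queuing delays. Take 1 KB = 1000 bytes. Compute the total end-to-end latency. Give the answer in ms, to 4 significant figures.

L = 48000 bits.
Transmission delays (L/R per hop): 12.3711, 0.109091, 0.133333, 0.8 ms; sum = 13.4136 ms.
Propagation delays (d/s per hop): 0.006, 0.0766667, 0.00566038, 0.00382609 ms; sum = 0.0921531 ms.
End-to-end = 13.51 ms.

13.51 ms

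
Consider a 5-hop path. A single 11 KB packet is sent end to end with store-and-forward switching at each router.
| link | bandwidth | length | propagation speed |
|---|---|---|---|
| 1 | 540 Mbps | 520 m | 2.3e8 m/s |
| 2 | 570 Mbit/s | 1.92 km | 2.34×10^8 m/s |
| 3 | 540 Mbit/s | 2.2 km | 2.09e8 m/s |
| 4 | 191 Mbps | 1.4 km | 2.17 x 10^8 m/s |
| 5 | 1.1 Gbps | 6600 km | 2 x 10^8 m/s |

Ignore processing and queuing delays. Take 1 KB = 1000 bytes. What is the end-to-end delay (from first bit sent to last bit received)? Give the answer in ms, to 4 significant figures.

34.05 ms

L = 88000 bits.
Transmission delays (L/R per hop): 0.162963, 0.154386, 0.162963, 0.460733, 0.08 ms; sum = 1.02104 ms.
Propagation delays (d/s per hop): 0.00226087, 0.00820513, 0.0105263, 0.00645161, 33 ms; sum = 33.0274 ms.
End-to-end = 34.05 ms.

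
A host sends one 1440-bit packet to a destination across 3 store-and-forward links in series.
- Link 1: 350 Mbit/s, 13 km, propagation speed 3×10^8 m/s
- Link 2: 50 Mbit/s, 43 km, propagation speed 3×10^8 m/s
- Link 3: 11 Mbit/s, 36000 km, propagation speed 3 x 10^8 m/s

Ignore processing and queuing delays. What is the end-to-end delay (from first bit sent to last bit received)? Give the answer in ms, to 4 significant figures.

120.4 ms

Transmission delays (L/R per hop): 0.00411429, 0.0288, 0.130909 ms; sum = 0.163823 ms.
Propagation delays (d/s per hop): 0.0433333, 0.143333, 120 ms; sum = 120.187 ms.
End-to-end = 120.4 ms.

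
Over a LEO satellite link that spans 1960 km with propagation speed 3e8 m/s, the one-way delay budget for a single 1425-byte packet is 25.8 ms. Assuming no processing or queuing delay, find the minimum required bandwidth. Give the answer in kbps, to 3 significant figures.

L = 11400 bits.
Propagation delay = 1960000 / 300000000 = 6.53333 ms.
Transmission budget = 25.8 − 6.53333 = 19.2667 ms.
R ≥ L / t_tx = 11400 bits / 0.0192667 s = 592 kbps.

592 kbps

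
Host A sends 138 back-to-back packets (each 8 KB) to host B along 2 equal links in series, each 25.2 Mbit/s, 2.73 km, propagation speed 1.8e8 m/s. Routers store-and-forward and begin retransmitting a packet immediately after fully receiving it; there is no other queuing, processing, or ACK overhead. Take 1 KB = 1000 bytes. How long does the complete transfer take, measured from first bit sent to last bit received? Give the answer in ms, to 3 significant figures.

353 ms

Per-hop transmission t_tx = L/R = 64000/25200000 = 2.53968 ms.
Per-hop propagation t_prop = 2730/180000000 = 0.0151667 ms.
Pipeline fill: first packet needs 2·t_tx to clear all hops; remaining 137 packets each add one t_tx.
Total = (2+138-1)·t_tx + 2·t_prop = 139·2.53968 + 2·0.0151667 = 353 ms.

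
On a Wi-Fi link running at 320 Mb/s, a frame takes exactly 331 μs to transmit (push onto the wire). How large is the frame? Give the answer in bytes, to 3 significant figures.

13200 bytes

L = R × t_tx = 320000000 b/s × 0.000331 s = 105920 bits.
In bytes: 105920 / 8 = 13200 bytes.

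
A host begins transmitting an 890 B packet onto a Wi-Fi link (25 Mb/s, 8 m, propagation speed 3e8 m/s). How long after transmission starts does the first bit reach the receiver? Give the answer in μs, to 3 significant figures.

First bit experiences only propagation delay: d/s = 8/300000000 = 0.0267 μs.

0.0267 μs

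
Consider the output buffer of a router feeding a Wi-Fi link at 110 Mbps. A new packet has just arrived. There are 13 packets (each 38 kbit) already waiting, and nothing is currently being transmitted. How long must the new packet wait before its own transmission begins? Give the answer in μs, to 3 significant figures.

Each queued packet: L/R = 38000/110000000 = 345.455 μs.
13 queued → 4490.91 μs.
Queuing delay = 4490 μs.

4490 μs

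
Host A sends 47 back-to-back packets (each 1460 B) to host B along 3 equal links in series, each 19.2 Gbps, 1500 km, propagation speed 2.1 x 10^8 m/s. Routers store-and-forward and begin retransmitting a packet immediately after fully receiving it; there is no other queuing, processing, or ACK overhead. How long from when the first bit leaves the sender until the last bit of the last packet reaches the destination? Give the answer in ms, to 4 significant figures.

Per-hop transmission t_tx = L/R = 11680/19200000000 = 0.000608333 ms.
Per-hop propagation t_prop = 1500000/210000000 = 7.14286 ms.
Pipeline fill: first packet needs 3·t_tx to clear all hops; remaining 46 packets each add one t_tx.
Total = (3+47-1)·t_tx + 3·t_prop = 49·0.000608333 + 3·7.14286 = 21.46 ms.

21.46 ms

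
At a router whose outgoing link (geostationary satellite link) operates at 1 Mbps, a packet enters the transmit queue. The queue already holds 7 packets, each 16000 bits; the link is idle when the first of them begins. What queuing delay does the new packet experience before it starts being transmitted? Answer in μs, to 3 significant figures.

Each queued packet: L/R = 16000/1000000 = 16000 μs.
7 queued → 112000 μs.
Queuing delay = 112000 μs.

112000 μs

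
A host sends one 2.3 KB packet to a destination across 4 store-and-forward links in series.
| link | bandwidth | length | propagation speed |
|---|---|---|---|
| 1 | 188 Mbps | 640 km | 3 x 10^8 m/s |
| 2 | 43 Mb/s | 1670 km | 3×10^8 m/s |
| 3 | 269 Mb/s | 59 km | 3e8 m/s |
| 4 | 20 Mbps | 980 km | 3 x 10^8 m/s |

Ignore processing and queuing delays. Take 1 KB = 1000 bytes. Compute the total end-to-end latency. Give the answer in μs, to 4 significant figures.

12680 μs

L = 18400 bits.
Transmission delays (L/R per hop): 97.8723, 427.907, 68.4015, 920 μs; sum = 1514.18 μs.
Propagation delays (d/s per hop): 2133.33, 5566.67, 196.667, 3266.67 μs; sum = 11163.3 μs.
End-to-end = 12680 μs.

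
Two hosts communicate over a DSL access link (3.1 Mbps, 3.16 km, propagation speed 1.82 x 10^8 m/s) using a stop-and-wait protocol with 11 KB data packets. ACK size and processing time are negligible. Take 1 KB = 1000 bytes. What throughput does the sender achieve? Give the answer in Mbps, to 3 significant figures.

3.10 Mbps

t_tx = L/R = 88000/3100000 = 0.0283871 s.
t_prop = 3160/182000000 = 1.73626e-05 s; RTT = 3.47253e-05 s.
Cycle = t_tx + RTT = 0.0284218 s.
Throughput = L / cycle = 88000 / 0.0284218 = 3.10 Mbps.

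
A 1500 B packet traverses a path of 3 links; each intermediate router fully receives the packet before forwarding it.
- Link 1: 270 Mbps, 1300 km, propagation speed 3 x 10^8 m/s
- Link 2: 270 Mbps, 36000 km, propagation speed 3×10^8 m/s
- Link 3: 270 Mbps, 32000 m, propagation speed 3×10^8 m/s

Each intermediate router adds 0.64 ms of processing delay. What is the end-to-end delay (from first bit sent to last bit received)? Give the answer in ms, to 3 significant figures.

126 ms

L = 1500 × 8 = 12000 bits.
Transmission delay per hop = L/R = 12000/270000000 = 0.0444444 ms; 3 hops → 0.133333 ms.
Propagation delays (d/s per hop): 4.33333, 120, 0.106667 ms; sum = 124.44 ms.
Processing at 2 router(s): 2 × 0.64 ms = 1.28 ms.
End-to-end = 126 ms.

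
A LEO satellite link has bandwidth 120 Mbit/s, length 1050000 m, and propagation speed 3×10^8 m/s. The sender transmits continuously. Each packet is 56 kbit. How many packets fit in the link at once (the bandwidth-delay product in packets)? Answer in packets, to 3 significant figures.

Propagation delay = 1050000 / 300000000 = 0.0035 s.
BDP = R × t_prop = 120000000 × 0.0035 = 420000 bits.
In packets of 56000 bits: 7.50 packets.

7.50 packets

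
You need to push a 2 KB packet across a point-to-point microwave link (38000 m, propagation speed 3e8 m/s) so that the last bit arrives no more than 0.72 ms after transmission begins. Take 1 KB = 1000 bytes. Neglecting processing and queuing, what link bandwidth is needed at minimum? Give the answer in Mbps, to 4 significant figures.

26.97 Mbps

L = 16000 bits.
Propagation delay = 38000 / 300000000 = 0.126667 ms.
Transmission budget = 0.72 − 0.126667 = 0.593333 ms.
R ≥ L / t_tx = 16000 bits / 0.000593333 s = 26.97 Mbps.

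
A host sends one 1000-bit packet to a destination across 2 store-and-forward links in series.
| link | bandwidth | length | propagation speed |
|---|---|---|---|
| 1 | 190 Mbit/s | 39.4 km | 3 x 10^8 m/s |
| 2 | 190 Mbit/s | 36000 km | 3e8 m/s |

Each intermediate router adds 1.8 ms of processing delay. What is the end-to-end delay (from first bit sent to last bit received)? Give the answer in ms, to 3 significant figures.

122 ms

Transmission delay per hop = L/R = 1000/190000000 = 0.00526316 ms; 2 hops → 0.0105263 ms.
Propagation delays (d/s per hop): 0.131333, 120 ms; sum = 120.131 ms.
Processing at 1 router(s): 1 × 1.8 ms = 1.8 ms.
End-to-end = 122 ms.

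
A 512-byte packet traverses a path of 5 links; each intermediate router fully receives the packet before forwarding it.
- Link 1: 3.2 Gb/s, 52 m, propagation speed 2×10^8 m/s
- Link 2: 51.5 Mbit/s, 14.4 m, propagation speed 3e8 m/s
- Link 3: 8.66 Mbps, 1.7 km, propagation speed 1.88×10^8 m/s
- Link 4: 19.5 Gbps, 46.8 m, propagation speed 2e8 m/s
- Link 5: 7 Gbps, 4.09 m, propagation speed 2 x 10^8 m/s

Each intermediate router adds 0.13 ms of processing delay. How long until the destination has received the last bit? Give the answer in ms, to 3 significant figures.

L = 512 × 8 = 4096 bits.
Transmission delays (L/R per hop): 0.00128, 0.079534, 0.472979, 0.000210051, 0.000585143 ms; sum = 0.554588 ms.
Propagation delays (d/s per hop): 0.00026, 4.8e-05, 0.00904255, 0.000234, 2.045e-05 ms; sum = 0.009605 ms.
Processing at 4 router(s): 4 × 0.13 ms = 0.52 ms.
End-to-end = 1.08 ms.

1.08 ms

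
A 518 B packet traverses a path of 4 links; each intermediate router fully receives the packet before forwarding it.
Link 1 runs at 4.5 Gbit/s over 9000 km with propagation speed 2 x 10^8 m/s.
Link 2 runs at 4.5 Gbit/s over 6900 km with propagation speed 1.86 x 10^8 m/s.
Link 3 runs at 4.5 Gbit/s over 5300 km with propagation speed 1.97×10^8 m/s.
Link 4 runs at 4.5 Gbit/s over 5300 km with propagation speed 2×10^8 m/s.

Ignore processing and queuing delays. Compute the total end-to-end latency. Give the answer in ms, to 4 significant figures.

L = 518 × 8 = 4144 bits.
Transmission delay per hop = L/R = 4144/4500000000 = 0.000920889 ms; 4 hops → 0.00368356 ms.
Propagation delays (d/s per hop): 45, 37.0968, 26.9036, 26.5 ms; sum = 135.5 ms.
End-to-end = 135.5 ms.

135.5 ms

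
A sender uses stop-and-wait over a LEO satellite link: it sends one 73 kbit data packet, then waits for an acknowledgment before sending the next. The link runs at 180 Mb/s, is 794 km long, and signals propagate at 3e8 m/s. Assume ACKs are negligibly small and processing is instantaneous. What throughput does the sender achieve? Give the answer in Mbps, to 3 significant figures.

t_tx = L/R = 73000/180000000 = 0.000405556 s.
t_prop = 794000/300000000 = 0.00264667 s; RTT = 0.00529333 s.
Cycle = t_tx + RTT = 0.00569889 s.
Throughput = L / cycle = 73000 / 0.00569889 = 12.8 Mbps.

12.8 Mbps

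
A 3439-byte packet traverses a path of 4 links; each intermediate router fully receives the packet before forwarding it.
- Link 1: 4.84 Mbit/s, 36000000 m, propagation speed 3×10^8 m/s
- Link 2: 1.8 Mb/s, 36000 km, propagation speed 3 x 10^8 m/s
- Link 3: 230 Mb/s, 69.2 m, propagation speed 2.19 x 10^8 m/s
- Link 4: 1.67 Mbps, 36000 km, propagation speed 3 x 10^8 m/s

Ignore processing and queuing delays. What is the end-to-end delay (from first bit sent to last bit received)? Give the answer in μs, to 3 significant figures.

398000 μs

L = 3439 × 8 = 27512 bits.
Transmission delays (L/R per hop): 5684.3, 15284.4, 119.617, 16474.3 μs; sum = 37562.6 μs.
Propagation delays (d/s per hop): 120000, 120000, 0.315982, 120000 μs; sum = 360000 μs.
End-to-end = 398000 μs.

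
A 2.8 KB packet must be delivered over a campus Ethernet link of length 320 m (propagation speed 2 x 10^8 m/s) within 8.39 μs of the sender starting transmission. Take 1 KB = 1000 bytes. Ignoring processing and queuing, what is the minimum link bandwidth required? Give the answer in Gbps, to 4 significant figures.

3.299 Gbps

L = 22400 bits.
Propagation delay = 320 / 200000000 = 1.6 μs.
Transmission budget = 8.39 − 1.6 = 6.79 μs.
R ≥ L / t_tx = 22400 bits / 6.79e-06 s = 3.299 Gbps.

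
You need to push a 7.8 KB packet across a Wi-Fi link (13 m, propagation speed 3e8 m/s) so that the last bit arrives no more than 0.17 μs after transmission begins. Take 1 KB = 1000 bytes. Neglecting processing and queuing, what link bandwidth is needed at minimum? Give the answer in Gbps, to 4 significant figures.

492.6 Gbps

L = 62400 bits.
Propagation delay = 13 / 300000000 = 0.0433333 μs.
Transmission budget = 0.17 − 0.0433333 = 0.126667 μs.
R ≥ L / t_tx = 62400 bits / 1.26667e-07 s = 492.6 Gbps.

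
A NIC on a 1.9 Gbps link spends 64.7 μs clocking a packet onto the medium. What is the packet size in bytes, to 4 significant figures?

15370 bytes

L = R × t_tx = 1900000000 b/s × 6.47e-05 s = 122930 bits.
In bytes: 122930 / 8 = 15370 bytes.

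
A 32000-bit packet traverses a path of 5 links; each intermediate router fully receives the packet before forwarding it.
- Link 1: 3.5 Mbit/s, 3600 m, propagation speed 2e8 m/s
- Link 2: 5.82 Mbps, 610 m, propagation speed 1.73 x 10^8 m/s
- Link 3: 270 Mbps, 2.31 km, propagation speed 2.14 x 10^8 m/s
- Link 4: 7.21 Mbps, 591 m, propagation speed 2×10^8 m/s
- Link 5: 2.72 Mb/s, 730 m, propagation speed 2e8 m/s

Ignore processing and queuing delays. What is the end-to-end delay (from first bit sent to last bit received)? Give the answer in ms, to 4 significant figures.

Transmission delays (L/R per hop): 9.14286, 5.49828, 0.118519, 4.43828, 11.7647 ms; sum = 30.9626 ms.
Propagation delays (d/s per hop): 0.018, 0.00352601, 0.0107944, 0.002955, 0.00365 ms; sum = 0.0389254 ms.
End-to-end = 31.00 ms.

31.00 ms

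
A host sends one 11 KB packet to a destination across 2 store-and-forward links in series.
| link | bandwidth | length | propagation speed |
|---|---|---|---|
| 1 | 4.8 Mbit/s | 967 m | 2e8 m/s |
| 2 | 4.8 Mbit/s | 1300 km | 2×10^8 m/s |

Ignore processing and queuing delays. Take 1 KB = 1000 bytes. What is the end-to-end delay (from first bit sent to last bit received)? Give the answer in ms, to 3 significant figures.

43.2 ms

L = 88000 bits.
Transmission delay per hop = L/R = 88000/4800000 = 18.3333 ms; 2 hops → 36.6667 ms.
Propagation delays (d/s per hop): 0.004835, 6.5 ms; sum = 6.50484 ms.
End-to-end = 43.2 ms.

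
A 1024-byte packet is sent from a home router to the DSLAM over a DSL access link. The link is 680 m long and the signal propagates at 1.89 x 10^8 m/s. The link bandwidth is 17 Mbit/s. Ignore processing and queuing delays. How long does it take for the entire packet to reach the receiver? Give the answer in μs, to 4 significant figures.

485.5 μs

L = 1024 × 8 = 8192 bits.
Transmission delay = L/R = 8192 / 17000000 = 481.882 μs.
Propagation delay = d/s = 680 m / 189000000 m/s = 3.59788 μs.
Total = 485.5 μs.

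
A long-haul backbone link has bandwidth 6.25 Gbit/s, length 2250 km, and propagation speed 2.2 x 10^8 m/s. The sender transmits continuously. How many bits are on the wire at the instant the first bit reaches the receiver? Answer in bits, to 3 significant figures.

Propagation delay = 2250000 / 2.2e+08 = 0.0102273 s.
BDP = R × t_prop = 6250000000 × 0.0102273 = 63920500 bits.

63900000 bits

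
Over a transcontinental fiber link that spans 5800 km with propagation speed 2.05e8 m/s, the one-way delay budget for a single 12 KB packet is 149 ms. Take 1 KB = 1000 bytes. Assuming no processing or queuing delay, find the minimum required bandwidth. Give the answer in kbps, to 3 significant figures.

795 kbps

L = 96000 bits.
Propagation delay = 5800000 / 2.05e+08 = 28.2927 ms.
Transmission budget = 149 − 28.2927 = 120.707 ms.
R ≥ L / t_tx = 96000 bits / 0.120707 s = 795 kbps.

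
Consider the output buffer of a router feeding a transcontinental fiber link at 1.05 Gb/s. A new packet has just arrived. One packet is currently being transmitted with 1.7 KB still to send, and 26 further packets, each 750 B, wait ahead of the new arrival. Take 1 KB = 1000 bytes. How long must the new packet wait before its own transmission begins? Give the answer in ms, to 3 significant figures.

Each queued packet: L/R = 6000/1050000000 = 0.00571429 ms.
26 queued → 0.148571 ms.
Plus remaining 13600 bits of current packet: 0.0129524 ms.
Queuing delay = 0.162 ms.

0.162 ms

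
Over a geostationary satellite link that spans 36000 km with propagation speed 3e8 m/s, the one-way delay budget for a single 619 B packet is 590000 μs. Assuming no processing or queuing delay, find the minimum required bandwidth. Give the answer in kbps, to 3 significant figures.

10.5 kbps

L = 4952 bits.
Propagation delay = 36000000 / 300000000 = 120000 μs.
Transmission budget = 590000 − 120000 = 470000 μs.
R ≥ L / t_tx = 4952 bits / 0.47 s = 10.5 kbps.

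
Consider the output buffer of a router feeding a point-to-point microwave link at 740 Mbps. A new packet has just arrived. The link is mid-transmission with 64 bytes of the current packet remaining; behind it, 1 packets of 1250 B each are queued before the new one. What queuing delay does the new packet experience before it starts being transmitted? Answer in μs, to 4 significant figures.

Each queued packet: L/R = 10000/740000000 = 13.5135 μs.
1 queued → 13.5135 μs.
Plus remaining 512 bits of current packet: 0.691892 μs.
Queuing delay = 14.21 μs.

14.21 μs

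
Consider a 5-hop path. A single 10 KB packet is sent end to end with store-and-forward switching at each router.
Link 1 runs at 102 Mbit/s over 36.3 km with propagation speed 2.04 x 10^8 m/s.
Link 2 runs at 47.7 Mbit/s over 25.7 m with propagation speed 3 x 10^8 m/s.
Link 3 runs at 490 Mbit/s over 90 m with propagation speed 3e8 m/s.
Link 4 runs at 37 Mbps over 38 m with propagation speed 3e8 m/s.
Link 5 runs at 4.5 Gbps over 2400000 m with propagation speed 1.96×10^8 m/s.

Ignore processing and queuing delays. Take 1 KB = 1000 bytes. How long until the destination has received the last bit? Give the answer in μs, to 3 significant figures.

17200 μs

L = 80000 bits.
Transmission delays (L/R per hop): 784.314, 1677.15, 163.265, 2162.16, 17.7778 μs; sum = 4804.67 μs.
Propagation delays (d/s per hop): 177.941, 0.0856667, 0.3, 0.126667, 12244.9 μs; sum = 12423.4 μs.
End-to-end = 17200 μs.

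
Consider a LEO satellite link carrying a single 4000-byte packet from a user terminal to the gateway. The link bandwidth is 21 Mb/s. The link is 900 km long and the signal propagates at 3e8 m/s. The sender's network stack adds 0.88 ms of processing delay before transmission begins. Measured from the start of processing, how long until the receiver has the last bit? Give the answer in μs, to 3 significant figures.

L = 4000 × 8 = 32000 bits.
Transmission delay = L/R = 32000 / 21000000 = 1523.81 μs.
Propagation delay = d/s = 900000 m / 300000000 m/s = 3000 μs.
Plus processing delay 0.88 ms = 880 μs.
Total = 5400 μs.

5400 μs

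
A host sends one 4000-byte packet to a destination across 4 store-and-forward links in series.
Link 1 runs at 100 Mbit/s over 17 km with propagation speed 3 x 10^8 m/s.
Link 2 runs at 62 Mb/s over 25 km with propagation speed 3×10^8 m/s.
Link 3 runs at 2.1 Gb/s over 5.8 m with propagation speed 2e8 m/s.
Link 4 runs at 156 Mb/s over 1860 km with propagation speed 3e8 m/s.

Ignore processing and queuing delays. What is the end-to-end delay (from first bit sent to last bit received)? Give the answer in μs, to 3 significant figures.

7400 μs

L = 4000 × 8 = 32000 bits.
Transmission delays (L/R per hop): 320, 516.129, 15.2381, 205.128 μs; sum = 1056.5 μs.
Propagation delays (d/s per hop): 56.6667, 83.3333, 0.029, 6200 μs; sum = 6340.03 μs.
End-to-end = 7400 μs.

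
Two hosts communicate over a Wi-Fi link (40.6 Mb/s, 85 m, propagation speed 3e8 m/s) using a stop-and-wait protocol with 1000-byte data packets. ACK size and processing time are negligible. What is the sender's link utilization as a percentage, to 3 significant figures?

99.7 %

t_tx = L/R = 8000/40600000 = 0.000197044 s.
t_prop = 85/300000000 = 2.83333e-07 s; RTT = 5.66667e-07 s.
Cycle = t_tx + RTT = 0.000197611 s.
Utilization = t_tx / cycle = 0.000197044/0.000197611 = 99.7 %.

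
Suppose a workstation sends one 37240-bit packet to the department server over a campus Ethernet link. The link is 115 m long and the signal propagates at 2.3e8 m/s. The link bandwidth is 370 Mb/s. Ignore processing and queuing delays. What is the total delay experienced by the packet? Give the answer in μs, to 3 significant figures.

Transmission delay = L/R = 37240 / 370000000 = 100.649 μs.
Propagation delay = d/s = 115 m / 2.3e+08 m/s = 0.5 μs.
Total = 101 μs.

101 μs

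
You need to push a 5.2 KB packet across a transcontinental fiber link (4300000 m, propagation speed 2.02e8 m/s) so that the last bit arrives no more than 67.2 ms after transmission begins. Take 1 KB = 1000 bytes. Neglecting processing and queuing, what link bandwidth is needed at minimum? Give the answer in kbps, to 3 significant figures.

L = 41600 bits.
Propagation delay = 4300000 / 202000000 = 21.2871 ms.
Transmission budget = 67.2 − 21.2871 = 45.9129 ms.
R ≥ L / t_tx = 41600 bits / 0.0459129 s = 906 kbps.

906 kbps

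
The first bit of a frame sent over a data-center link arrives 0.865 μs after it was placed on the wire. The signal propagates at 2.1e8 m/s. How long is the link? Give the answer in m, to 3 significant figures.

182 m

d = s × t_prop = 210000000 × 8.65e-07 = 182 m.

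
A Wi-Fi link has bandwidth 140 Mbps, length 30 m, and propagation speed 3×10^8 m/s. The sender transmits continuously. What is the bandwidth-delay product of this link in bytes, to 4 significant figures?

Propagation delay = 30 / 300000000 = 1e-07 s.
BDP = R × t_prop = 140000000 × 1e-07 = 14 bits.
In bytes: 14/8 = 1.750 bytes.

1.750 bytes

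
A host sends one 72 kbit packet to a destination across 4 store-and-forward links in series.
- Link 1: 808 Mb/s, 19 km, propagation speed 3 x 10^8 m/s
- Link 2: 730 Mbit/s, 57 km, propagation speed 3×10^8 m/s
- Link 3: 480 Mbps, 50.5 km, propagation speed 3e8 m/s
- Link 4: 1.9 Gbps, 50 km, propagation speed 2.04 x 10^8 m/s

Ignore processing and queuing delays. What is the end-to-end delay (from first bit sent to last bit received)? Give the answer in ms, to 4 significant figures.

L = 72000 bits.
Transmission delays (L/R per hop): 0.0891089, 0.0986301, 0.15, 0.0378947 ms; sum = 0.375634 ms.
Propagation delays (d/s per hop): 0.0633333, 0.19, 0.168333, 0.245098 ms; sum = 0.666765 ms.
End-to-end = 1.042 ms.

1.042 ms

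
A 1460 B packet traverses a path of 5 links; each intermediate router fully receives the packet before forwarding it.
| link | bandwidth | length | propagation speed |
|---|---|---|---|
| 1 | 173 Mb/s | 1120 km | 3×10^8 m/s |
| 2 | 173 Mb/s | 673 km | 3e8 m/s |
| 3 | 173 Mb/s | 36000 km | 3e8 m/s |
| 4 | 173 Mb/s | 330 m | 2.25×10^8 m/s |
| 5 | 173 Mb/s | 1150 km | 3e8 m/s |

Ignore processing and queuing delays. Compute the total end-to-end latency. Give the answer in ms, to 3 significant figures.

130 ms

L = 1460 × 8 = 11680 bits.
Transmission delay per hop = L/R = 11680/173000000 = 0.0675145 ms; 5 hops → 0.337572 ms.
Propagation delays (d/s per hop): 3.73333, 2.24333, 120, 0.00146667, 3.83333 ms; sum = 129.811 ms.
End-to-end = 130 ms.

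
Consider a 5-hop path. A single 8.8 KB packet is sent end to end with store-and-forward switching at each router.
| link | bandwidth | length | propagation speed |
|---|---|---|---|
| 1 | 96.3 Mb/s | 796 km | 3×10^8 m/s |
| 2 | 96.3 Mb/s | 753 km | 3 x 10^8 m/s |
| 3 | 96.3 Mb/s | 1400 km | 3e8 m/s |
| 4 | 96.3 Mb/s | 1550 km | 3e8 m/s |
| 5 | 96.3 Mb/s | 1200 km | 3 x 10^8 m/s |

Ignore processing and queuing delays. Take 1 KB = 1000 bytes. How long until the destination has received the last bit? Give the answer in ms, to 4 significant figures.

22.65 ms

L = 70400 bits.
Transmission delay per hop = L/R = 70400/96300000 = 0.731049 ms; 5 hops → 3.65524 ms.
Propagation delays (d/s per hop): 2.65333, 2.51, 4.66667, 5.16667, 4 ms; sum = 18.9967 ms.
End-to-end = 22.65 ms.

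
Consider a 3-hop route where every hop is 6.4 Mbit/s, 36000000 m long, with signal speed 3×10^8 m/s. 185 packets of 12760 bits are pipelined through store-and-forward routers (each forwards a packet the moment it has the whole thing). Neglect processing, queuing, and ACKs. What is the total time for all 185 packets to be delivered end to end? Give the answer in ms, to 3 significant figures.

Per-hop transmission t_tx = L/R = 12760/6400000 = 1.99375 ms.
Per-hop propagation t_prop = 36000000/300000000 = 120 ms.
Pipeline fill: first packet needs 3·t_tx to clear all hops; remaining 184 packets each add one t_tx.
Total = (3+185-1)·t_tx + 3·t_prop = 187·1.99375 + 3·120 = 733 ms.

733 ms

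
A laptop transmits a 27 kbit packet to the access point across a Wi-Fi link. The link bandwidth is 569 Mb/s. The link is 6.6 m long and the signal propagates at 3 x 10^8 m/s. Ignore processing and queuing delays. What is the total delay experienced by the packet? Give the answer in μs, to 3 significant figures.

47.5 μs

L = 27000 bits.
Transmission delay = L/R = 27000 / 569000000 = 47.4517 μs.
Propagation delay = d/s = 6.6 m / 300000000 m/s = 0.022 μs.
Total = 47.5 μs.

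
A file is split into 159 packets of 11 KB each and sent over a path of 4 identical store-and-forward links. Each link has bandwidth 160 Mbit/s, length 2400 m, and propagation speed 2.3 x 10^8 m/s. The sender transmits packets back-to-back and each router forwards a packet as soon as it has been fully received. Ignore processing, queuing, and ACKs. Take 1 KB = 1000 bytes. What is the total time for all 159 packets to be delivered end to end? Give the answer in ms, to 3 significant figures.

Per-hop transmission t_tx = L/R = 88000/160000000 = 0.55 ms.
Per-hop propagation t_prop = 2400/2.3e+08 = 0.0104348 ms.
Pipeline fill: first packet needs 4·t_tx to clear all hops; remaining 158 packets each add one t_tx.
Total = (4+159-1)·t_tx + 4·t_prop = 162·0.55 + 4·0.0104348 = 89.1 ms.

89.1 ms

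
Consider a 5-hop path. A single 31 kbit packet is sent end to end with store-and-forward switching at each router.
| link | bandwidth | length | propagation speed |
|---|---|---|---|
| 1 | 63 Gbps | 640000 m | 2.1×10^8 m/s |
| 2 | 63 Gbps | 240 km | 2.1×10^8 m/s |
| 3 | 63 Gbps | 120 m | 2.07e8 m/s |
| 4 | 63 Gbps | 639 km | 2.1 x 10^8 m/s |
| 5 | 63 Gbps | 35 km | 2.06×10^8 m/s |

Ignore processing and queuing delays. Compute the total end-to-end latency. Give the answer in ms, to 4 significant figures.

7.406 ms

L = 31000 bits.
Transmission delay per hop = L/R = 31000/63000000000 = 0.000492063 ms; 5 hops → 0.00246032 ms.
Propagation delays (d/s per hop): 3.04762, 1.14286, 0.00057971, 3.04286, 0.169903 ms; sum = 7.40382 ms.
End-to-end = 7.406 ms.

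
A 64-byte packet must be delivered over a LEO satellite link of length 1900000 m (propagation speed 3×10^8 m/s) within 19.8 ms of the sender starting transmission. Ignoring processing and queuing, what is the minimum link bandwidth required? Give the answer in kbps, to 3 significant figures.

L = 512 bits.
Propagation delay = 1900000 / 300000000 = 6.33333 ms.
Transmission budget = 19.8 − 6.33333 = 13.4667 ms.
R ≥ L / t_tx = 512 bits / 0.0134667 s = 38.0 kbps.

38.0 kbps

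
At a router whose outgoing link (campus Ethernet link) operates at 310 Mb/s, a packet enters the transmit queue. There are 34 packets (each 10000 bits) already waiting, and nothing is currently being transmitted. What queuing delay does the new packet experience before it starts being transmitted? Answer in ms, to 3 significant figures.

Each queued packet: L/R = 10000/310000000 = 0.0322581 ms.
34 queued → 1.09677 ms.
Queuing delay = 1.10 ms.

1.10 ms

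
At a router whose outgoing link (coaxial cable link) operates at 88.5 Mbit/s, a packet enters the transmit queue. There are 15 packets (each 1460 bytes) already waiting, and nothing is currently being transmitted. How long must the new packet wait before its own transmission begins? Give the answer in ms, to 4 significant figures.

1.980 ms

Each queued packet: L/R = 11680/88500000 = 0.131977 ms.
15 queued → 1.97966 ms.
Queuing delay = 1.980 ms.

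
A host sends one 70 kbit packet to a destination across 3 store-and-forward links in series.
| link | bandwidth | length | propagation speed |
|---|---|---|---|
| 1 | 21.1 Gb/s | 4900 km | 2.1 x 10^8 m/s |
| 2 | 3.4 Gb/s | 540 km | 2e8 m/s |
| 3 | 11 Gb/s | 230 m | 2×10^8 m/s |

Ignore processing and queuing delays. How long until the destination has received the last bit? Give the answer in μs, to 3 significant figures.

L = 70000 bits.
Transmission delays (L/R per hop): 3.31754, 20.5882, 6.36364 μs; sum = 30.2694 μs.
Propagation delays (d/s per hop): 23333.3, 2700, 1.15 μs; sum = 26034.5 μs.
End-to-end = 26100 μs.

26100 μs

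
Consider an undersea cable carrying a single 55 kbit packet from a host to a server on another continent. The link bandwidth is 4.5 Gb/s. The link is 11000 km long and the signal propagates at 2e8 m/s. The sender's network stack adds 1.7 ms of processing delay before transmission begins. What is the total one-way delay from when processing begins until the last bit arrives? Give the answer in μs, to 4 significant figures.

56710 μs

L = 55000 bits.
Transmission delay = L/R = 55000 / 4500000000 = 12.2222 μs.
Propagation delay = d/s = 11000000 m / 200000000 m/s = 55000 μs.
Plus processing delay 1.7 ms = 1700 μs.
Total = 56710 μs.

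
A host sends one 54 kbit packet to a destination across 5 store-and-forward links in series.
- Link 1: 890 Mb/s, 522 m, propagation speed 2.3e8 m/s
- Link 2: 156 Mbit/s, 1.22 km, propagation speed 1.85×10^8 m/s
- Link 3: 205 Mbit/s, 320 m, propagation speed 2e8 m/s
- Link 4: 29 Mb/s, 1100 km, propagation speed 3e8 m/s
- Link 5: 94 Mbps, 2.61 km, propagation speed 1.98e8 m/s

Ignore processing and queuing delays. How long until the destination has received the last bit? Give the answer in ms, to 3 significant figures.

6.80 ms

L = 54000 bits.
Transmission delays (L/R per hop): 0.0606742, 0.346154, 0.263415, 1.86207, 0.574468 ms; sum = 3.10678 ms.
Propagation delays (d/s per hop): 0.00226957, 0.00659459, 0.0016, 3.66667, 0.0131818 ms; sum = 3.69031 ms.
End-to-end = 6.80 ms.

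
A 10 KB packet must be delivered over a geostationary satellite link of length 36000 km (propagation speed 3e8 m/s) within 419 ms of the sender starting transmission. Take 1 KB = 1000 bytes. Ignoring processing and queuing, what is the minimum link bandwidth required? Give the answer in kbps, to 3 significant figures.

268 kbps

L = 80000 bits.
Propagation delay = 36000000 / 300000000 = 120 ms.
Transmission budget = 419 − 120 = 299 ms.
R ≥ L / t_tx = 80000 bits / 0.299 s = 268 kbps.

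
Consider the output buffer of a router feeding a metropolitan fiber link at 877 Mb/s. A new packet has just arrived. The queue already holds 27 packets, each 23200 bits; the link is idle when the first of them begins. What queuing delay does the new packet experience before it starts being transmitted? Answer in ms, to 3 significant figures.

0.714 ms

Each queued packet: L/R = 23200/877000000 = 0.0264538 ms.
27 queued → 0.714253 ms.
Queuing delay = 0.714 ms.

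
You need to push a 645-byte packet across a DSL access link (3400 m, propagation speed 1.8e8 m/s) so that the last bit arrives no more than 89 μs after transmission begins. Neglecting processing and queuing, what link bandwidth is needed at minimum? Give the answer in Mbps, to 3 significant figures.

L = 5160 bits.
Propagation delay = 3400 / 180000000 = 18.8889 μs.
Transmission budget = 89 − 18.8889 = 70.1111 μs.
R ≥ L / t_tx = 5160 bits / 7.01111e-05 s = 73.6 Mbps.

73.6 Mbps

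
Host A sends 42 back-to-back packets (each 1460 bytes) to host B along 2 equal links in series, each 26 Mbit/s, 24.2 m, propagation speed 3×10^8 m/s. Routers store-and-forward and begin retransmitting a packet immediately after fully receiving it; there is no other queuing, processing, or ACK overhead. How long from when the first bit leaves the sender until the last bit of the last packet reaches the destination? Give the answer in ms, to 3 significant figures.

19.3 ms

Per-hop transmission t_tx = L/R = 11680/26000000 = 0.449231 ms.
Per-hop propagation t_prop = 24.2/300000000 = 8.06667e-05 ms.
Pipeline fill: first packet needs 2·t_tx to clear all hops; remaining 41 packets each add one t_tx.
Total = (2+42-1)·t_tx + 2·t_prop = 43·0.449231 + 2·8.06667e-05 = 19.3 ms.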